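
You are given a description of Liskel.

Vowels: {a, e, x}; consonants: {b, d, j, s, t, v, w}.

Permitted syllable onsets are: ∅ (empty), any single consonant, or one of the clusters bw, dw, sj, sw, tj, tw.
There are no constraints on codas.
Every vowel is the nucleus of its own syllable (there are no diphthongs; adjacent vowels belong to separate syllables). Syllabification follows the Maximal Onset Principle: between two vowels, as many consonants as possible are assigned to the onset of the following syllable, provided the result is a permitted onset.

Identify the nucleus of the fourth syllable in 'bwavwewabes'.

Vowels present: a, e, a, e; each is a nucleus, giving 4 syllables.
The fourth nucleus (vowel 4 from the left) is /e/.

e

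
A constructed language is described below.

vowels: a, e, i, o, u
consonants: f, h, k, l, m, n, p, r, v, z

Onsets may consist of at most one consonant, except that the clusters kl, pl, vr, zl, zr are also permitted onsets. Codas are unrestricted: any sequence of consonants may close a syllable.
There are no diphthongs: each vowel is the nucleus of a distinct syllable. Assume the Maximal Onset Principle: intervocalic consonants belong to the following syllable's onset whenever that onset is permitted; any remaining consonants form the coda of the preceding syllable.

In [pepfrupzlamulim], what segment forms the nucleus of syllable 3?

a

The vowels are e, u, a, u, i — 5 nuclei, so 5 syllables.
The third nucleus (vowel 3 from the left) is /a/.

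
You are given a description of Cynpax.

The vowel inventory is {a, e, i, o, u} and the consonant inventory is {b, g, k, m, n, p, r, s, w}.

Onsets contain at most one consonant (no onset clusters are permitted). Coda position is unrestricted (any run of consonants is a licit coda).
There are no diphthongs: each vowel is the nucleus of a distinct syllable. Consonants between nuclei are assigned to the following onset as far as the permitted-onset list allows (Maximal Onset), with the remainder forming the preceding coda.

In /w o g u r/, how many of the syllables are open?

Vowels present: o, u; each is a nucleus, giving 2 syllables.
Between /o/ (V1) and /u/ (V2): /g/ is a single consonant, so it becomes the next onset.
Syllabification: wo.gur.
Classifying each syllable: /wo/ (open), /gur/ (closed).
Open syllables: 1.

1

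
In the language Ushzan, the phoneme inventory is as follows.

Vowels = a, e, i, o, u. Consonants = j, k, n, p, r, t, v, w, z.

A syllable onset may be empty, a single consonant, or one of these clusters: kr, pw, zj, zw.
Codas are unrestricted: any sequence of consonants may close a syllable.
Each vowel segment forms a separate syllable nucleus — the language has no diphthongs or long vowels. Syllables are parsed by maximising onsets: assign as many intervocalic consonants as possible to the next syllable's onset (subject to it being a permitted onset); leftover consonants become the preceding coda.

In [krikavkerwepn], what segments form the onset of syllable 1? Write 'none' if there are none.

Nuclei (vowels): i, a, e, e → 4 syllables.
/i…a/ gap (V1→V2): /k/ is a single consonant, so it becomes the next onset.
/a…e/ gap (V2→V3): cluster /vk/ — the longest permitted-onset suffix is /k/; onset = /k/, preceding coda = /v/.
/e…e/ gap (V3→V4): /rw/ splits as /r/ + /w/ (/w/ is the longest suffix that is a licit onset).
Syllabification: kri.kav.ker.wepn.
Syllable 1 is /kri/: onset /kr/, nucleus /i/, coda ∅.

kr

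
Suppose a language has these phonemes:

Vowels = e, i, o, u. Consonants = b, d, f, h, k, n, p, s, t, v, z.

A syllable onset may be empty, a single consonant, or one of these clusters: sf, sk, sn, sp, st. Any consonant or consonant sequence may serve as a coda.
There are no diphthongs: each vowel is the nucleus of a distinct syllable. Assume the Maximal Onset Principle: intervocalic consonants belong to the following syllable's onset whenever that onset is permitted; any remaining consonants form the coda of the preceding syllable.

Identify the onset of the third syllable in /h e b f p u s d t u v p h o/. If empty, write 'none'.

t

Nuclei (vowels): e, u, u, o → 4 syllables.
σ1/σ2 boundary: /bfp/; trying suffixes from longest down, /p/ is the first permitted one, so coda /bf/ | onset /p/.
σ2/σ3 boundary: /sdt/ — longest licit onset from the right is /t/, leaving /sd/ as coda.
σ3/σ4 boundary: /vph/ — longest licit onset from the right is /h/, leaving /vp/ as coda.
Putting it together: hebf.pusd.tuvp.ho.
Syllable 3 is /tuvp/: onset /t/, nucleus /u/, coda /vp/.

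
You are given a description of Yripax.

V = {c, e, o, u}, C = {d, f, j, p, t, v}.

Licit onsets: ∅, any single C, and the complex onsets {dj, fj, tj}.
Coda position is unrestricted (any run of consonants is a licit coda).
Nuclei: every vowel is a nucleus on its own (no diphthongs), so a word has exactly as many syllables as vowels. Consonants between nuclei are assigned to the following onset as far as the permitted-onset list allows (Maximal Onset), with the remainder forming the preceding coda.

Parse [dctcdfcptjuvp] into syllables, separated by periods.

The vowels are c, c, c, u — 4 nuclei, so 4 syllables.
V1 /c/ – V2 /c/: just /t/ — single C goes to the following onset.
V2 /c/ – V3 /c/: cluster /df/ — the longest permitted-onset suffix is /f/; onset = /f/, preceding coda = /d/.
V3 /c/ – V4 /u/: /ptj/; trying suffixes from longest down, /tj/ is the first permitted one, so coda /p/ | onset /tj/.

dc.tcd.fcp.tjuvp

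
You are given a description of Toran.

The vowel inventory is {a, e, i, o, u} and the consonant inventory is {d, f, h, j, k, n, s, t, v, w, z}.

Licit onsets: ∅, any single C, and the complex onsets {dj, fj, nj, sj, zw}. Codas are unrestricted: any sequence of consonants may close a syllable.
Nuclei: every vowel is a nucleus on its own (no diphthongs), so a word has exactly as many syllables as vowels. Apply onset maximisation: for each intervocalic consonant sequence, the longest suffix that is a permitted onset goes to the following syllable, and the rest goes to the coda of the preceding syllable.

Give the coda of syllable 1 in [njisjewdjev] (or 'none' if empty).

Nuclei (vowels): i, e, e → 3 syllables.
V1 /i/ – V2 /e/: /sj/ is a licit onset in full, so it all attaches to the next syllable.
V2 /e/ – V3 /e/: /wdj/ splits as /w/ + /dj/ (/dj/ is the longest suffix that is a licit onset).
So the parse is nji.sjew.djev.
Syllable 1 is /nji/: onset /nj/, nucleus /i/, coda ∅.

none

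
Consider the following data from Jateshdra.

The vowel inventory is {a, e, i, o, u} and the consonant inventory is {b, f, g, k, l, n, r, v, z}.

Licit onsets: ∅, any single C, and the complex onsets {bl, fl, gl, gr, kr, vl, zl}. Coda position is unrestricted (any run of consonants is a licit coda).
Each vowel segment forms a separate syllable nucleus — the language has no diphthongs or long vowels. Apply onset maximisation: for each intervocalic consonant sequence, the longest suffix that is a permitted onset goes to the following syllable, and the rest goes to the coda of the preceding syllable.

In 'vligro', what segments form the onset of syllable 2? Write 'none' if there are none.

gr

Nuclei (vowels): i, o → 2 syllables.
/i…o/ gap (V1→V2): cluster /gr/ — /gr/ is itself a permitted onset, so the whole cluster goes right; preceding coda = ∅.
Putting it together: vli.gro.
Syllable 2 is /gro/: onset /gr/, nucleus /o/, coda ∅.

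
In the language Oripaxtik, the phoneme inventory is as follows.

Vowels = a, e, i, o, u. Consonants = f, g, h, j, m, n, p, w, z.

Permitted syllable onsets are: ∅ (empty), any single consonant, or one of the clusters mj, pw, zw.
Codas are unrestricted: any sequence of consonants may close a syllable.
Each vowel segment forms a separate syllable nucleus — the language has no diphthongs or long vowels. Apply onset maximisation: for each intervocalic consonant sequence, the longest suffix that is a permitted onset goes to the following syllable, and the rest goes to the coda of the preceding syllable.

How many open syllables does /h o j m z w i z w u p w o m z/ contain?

2

The vowels are o, i, u, o — 4 nuclei, so 4 syllables.
/o…i/ gap (V1→V2): /jmzw/ — longest licit onset from the right is /zw/, leaving /jm/ as coda.
/i…u/ gap (V2→V3): /zw/ is a licit onset in full, so it all attaches to the next syllable.
/u…o/ gap (V3→V4): /pw/ — entire cluster is a permitted onset → onset /pw/, coda ∅.
Result: hojm.zwi.zwu.pwomz.
Classifying each syllable: /hojm/ (closed), /zwi/ (open), /zwu/ (open), /pwomz/ (closed).
Open syllables: 2.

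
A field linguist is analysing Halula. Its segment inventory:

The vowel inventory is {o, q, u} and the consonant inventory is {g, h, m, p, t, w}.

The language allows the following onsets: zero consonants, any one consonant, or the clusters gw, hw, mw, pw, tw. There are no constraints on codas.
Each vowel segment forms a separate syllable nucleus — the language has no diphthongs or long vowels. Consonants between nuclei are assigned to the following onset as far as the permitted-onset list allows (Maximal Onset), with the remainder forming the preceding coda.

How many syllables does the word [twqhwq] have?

2

The vowels are q, q — 2 nuclei, so 2 syllables.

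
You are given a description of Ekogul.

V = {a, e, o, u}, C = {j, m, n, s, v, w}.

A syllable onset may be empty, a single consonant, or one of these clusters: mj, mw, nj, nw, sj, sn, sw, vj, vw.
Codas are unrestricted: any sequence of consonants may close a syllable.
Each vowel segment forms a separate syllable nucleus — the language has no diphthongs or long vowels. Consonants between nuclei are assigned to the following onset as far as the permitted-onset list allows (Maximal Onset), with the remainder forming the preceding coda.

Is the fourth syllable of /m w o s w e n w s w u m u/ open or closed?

open

Vowels present: o, e, u, u; each is a nucleus, giving 4 syllables.
/o…e/ gap (V1→V2): cluster /sw/ — /sw/ is itself a permitted onset, so the whole cluster goes right; preceding coda = ∅.
/e…u/ gap (V2→V3): /nwsw/ — longest licit onset from the right is /sw/, leaving /nw/ as coda.
/u…u/ gap (V3→V4): /m/ → onset of the next syllable (single consonants are always licit onsets).
Result: mwo.swenw.swu.mu.
Syllable 4 is /mu/; it ends in its nucleus with no coda, so it is open.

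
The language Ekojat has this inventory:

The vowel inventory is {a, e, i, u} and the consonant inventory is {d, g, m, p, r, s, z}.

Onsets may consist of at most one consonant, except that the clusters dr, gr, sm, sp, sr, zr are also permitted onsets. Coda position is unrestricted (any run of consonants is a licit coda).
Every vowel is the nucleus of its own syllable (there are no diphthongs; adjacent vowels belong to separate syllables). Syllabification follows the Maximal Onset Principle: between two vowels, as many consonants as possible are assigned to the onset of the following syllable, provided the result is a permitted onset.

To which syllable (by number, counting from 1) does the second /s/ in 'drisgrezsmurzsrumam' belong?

Vowels present: i, e, u, u, a; each is a nucleus, giving 5 syllables.
Between /i/ (V1) and /e/ (V2): /sgr/ — longest licit onset from the right is /gr/, leaving /s/ as coda.
Between /e/ (V2) and /u/ (V3): /zsm/ splits as /z/ + /sm/ (/sm/ is the longest suffix that is a licit onset).
Between /u/ (V3) and /u/ (V4): /rzsr/ splits as /rz/ + /sr/ (/sr/ is the longest suffix that is a licit onset).
Between /u/ (V4) and /a/ (V5): /m/ → onset of the next syllable (single consonants are always licit onsets).
Syllabification: dris.grez.smurz.sru.mam.
The second /s/ is in the onset of syllable 3 (/smurz/).

3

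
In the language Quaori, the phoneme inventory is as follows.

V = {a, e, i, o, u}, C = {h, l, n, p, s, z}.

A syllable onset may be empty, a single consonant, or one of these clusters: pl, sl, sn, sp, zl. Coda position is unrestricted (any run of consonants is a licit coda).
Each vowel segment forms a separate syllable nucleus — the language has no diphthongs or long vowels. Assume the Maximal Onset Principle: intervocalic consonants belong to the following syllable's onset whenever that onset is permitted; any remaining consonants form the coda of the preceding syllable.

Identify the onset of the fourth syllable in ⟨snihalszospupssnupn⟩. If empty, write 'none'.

Vowels present: i, a, o, u, u; each is a nucleus, giving 5 syllables.
σ1/σ2 boundary: just /h/ — single C goes to the following onset.
σ2/σ3 boundary: /lsz/ splits as /ls/ + /z/ (/z/ is the longest suffix that is a licit onset).
σ3/σ4 boundary: /sp/ is a licit onset in full, so it all attaches to the next syllable.
σ4/σ5 boundary: /pssn/; trying suffixes from longest down, /sn/ is the first permitted one, so coda /ps/ | onset /sn/.
Putting it together: sni.hals.zo.spups.snupn.
Syllable 4 is /spups/: onset /sp/, nucleus /u/, coda /ps/.

sp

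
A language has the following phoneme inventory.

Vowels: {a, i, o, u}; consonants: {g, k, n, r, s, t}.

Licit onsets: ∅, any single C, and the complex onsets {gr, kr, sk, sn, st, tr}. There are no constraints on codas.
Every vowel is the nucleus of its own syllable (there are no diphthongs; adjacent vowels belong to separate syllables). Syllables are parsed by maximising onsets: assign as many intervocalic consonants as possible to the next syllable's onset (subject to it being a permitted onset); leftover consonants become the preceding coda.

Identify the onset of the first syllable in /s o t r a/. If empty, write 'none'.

s

Vowels present: o, a; each is a nucleus, giving 2 syllables.
/o…a/ gap (V1→V2): /tr/ — entire cluster is a permitted onset → onset /tr/, coda ∅.
Result: so.tra.
Syllable 1 is /so/: onset /s/, nucleus /o/, coda ∅.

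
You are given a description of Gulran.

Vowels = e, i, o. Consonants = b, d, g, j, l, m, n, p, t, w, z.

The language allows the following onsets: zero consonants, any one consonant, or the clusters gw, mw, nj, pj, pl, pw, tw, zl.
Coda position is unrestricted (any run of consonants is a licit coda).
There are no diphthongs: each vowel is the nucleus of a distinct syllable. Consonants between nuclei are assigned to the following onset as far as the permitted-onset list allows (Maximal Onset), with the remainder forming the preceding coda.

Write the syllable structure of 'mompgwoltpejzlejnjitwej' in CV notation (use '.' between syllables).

CVCC.CCVCC.CVC.CCVC.CCV.CCVC

Vowels present: o, o, e, e, i, e; each is a nucleus, giving 6 syllables.
Between /o/ (V1) and /o/ (V2): /mpgw/; trying suffixes from longest down, /gw/ is the first permitted one, so coda /mp/ | onset /gw/.
Between /o/ (V2) and /e/ (V3): /ltp/; trying suffixes from longest down, /p/ is the first permitted one, so coda /lt/ | onset /p/.
Between /e/ (V3) and /e/ (V4): cluster /jzl/ — the longest permitted-onset suffix is /zl/; onset = /zl/, preceding coda = /j/.
Between /e/ (V4) and /i/ (V5): /jnj/ splits as /j/ + /nj/ (/nj/ is the longest suffix that is a licit onset).
Between /i/ (V5) and /e/ (V6): /tw/ is a licit onset in full, so it all attaches to the next syllable.
Putting it together: momp.gwolt.pej.zlej.nji.twej.
Mapping each syllable to C/V: /momp/ → CVCC, /gwolt/ → CCVCC, /pej/ → CVC, /zlej/ → CCVC, /nji/ → CCV, /twej/ → CCVC.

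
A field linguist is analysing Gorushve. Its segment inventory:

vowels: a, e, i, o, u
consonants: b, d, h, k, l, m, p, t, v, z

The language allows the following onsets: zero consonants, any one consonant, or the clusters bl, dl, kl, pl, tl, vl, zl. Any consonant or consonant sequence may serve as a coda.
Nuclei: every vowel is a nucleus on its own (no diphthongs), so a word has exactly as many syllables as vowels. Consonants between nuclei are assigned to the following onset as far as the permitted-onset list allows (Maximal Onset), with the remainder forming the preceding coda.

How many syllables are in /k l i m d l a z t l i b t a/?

Nuclei (vowels): i, a, i, a → 4 syllables.

4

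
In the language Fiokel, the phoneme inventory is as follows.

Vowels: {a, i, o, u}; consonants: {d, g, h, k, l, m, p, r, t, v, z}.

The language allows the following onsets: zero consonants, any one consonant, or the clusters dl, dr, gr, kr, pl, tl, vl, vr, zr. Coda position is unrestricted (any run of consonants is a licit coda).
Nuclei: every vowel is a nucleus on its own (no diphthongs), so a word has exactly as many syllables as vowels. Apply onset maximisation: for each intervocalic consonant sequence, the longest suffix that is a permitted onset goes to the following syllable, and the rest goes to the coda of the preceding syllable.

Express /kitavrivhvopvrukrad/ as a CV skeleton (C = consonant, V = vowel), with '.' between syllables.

The vowels are i, a, i, o, u, a — 6 nuclei, so 6 syllables.
σ1/σ2 boundary: /t/ is a single consonant, so it becomes the next onset.
σ2/σ3 boundary: cluster /vr/ — /vr/ is itself a permitted onset, so the whole cluster goes right; preceding coda = ∅.
σ3/σ4 boundary: /vhv/ splits as /vh/ + /v/ (/v/ is the longest suffix that is a licit onset).
σ4/σ5 boundary: /pvr/; trying suffixes from longest down, /vr/ is the first permitted one, so coda /p/ | onset /vr/.
σ5/σ6 boundary: cluster /kr/ — /kr/ is itself a permitted onset, so the whole cluster goes right; preceding coda = ∅.
So the parse is ki.ta.vrivh.vop.vru.krad.
Mapping each syllable to C/V: /ki/ → CV, /ta/ → CV, /vrivh/ → CCVCC, /vop/ → CVC, /vru/ → CCV, /krad/ → CCVC.

CV.CV.CCVCC.CVC.CCV.CCVC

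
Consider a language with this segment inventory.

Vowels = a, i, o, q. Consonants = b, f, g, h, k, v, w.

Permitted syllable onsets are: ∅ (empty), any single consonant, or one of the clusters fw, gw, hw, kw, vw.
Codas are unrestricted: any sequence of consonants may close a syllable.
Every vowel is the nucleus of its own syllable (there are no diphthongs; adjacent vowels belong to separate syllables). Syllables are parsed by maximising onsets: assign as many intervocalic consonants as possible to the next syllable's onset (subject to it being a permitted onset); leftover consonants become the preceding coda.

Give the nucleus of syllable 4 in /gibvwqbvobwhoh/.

o

The vowels are i, q, o, o — 4 nuclei, so 4 syllables.
The fourth nucleus (vowel 4 from the left) is /o/.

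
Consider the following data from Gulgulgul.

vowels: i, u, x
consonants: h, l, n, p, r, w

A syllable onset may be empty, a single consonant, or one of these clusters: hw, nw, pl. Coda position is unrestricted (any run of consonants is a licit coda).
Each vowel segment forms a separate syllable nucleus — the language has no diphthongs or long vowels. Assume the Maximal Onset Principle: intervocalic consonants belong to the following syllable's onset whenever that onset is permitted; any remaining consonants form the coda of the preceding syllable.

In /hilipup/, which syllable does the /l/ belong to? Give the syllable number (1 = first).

2

Vowels present: i, i, u; each is a nucleus, giving 3 syllables.
Between /i/ (V1) and /i/ (V2): /l/ is a single consonant, so it becomes the next onset.
Between /i/ (V2) and /u/ (V3): /p/ → onset of the next syllable (single consonants are always licit onsets).
Result: hi.li.pup.
The /l/ is in the onset of syllable 2 (/li/).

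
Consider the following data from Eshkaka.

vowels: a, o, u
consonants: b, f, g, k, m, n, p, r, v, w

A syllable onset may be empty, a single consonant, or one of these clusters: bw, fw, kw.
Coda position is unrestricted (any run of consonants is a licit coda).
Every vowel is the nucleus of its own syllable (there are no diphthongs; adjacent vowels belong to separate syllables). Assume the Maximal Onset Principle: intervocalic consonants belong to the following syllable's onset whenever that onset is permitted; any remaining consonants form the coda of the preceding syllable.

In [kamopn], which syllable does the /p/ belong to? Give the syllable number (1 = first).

2

Vowels present: a, o; each is a nucleus, giving 2 syllables.
V1 /a/ – V2 /o/: just /m/ — single C goes to the following onset.
Syllabification: ka.mopn.
The /p/ is in the coda of syllable 2 (/mopn/).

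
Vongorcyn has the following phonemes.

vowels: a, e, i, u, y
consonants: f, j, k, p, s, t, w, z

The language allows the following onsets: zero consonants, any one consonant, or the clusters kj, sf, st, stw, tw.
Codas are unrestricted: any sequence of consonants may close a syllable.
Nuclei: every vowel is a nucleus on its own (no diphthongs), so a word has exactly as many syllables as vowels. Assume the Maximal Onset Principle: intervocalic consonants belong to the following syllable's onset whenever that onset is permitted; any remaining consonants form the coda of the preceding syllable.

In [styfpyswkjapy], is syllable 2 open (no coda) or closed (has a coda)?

closed

The vowels are y, y, a, y — 4 nuclei, so 4 syllables.
σ1/σ2 boundary: /fp/ — longest licit onset from the right is /p/, leaving /f/ as coda.
σ2/σ3 boundary: /swkj/; trying suffixes from longest down, /kj/ is the first permitted one, so coda /sw/ | onset /kj/.
σ3/σ4 boundary: just /p/ — single C goes to the following onset.
Syllabification: styf.pysw.kja.py.
Syllable 2 is /pysw/ with coda /sw/, so it is closed.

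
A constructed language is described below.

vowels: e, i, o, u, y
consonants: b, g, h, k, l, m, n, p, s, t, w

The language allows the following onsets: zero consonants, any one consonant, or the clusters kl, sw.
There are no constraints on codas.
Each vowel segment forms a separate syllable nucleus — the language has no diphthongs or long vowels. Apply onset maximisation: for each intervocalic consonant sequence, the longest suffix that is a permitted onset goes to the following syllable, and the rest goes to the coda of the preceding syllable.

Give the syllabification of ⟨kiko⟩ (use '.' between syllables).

The vowels are i, o — 2 nuclei, so 2 syllables.
/i…o/ gap (V1→V2): /k/ → onset of the next syllable (single consonants are always licit onsets).

ki.ko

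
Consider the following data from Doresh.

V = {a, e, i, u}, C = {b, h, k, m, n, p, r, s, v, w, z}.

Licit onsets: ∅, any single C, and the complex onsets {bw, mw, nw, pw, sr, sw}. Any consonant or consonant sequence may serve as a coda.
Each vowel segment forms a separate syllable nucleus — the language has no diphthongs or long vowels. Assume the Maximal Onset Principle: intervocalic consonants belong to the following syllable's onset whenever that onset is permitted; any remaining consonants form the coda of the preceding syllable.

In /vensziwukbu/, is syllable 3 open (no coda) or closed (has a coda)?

closed

Nuclei (vowels): e, i, u, u → 4 syllables.
Between /e/ (V1) and /i/ (V2): cluster /nsz/ — the longest permitted-onset suffix is /z/; onset = /z/, preceding coda = /ns/.
Between /i/ (V2) and /u/ (V3): /w/ → onset of the next syllable (single consonants are always licit onsets).
Between /u/ (V3) and /u/ (V4): /kb/ — longest licit onset from the right is /b/, leaving /k/ as coda.
Result: vens.zi.wuk.bu.
Syllable 3 is /wuk/ with coda /k/, so it is closed.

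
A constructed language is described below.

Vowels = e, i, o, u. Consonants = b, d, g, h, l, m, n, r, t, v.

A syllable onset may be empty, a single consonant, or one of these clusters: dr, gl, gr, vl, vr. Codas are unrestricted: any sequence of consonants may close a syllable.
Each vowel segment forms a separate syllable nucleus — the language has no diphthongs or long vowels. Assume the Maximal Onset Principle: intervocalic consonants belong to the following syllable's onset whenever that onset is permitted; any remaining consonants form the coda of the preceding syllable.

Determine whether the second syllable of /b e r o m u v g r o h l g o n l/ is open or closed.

Nuclei (vowels): e, o, u, o, o → 5 syllables.
/e…o/ gap (V1→V2): /r/ is a single consonant, so it becomes the next onset.
/o…u/ gap (V2→V3): just /m/ — single C goes to the following onset.
/u…o/ gap (V3→V4): cluster /vgr/ — the longest permitted-onset suffix is /gr/; onset = /gr/, preceding coda = /v/.
/o…o/ gap (V4→V5): /hlg/; trying suffixes from longest down, /g/ is the first permitted one, so coda /hl/ | onset /g/.
Result: be.ro.muv.grohl.gonl.
Syllable 2 is /ro/; it ends in its nucleus with no coda, so it is open.

open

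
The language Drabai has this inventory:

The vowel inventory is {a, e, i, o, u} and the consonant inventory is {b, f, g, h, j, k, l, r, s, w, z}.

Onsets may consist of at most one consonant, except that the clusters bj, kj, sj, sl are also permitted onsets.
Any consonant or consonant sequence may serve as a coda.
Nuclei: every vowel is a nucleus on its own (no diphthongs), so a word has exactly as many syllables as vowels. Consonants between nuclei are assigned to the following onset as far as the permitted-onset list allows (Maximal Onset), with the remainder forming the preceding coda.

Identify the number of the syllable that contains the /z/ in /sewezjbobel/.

2

The vowels are e, e, o, e — 4 nuclei, so 4 syllables.
Between /e/ (V1) and /e/ (V2): /w/ is a single consonant, so it becomes the next onset.
Between /e/ (V2) and /o/ (V3): /zjb/ — longest licit onset from the right is /b/, leaving /zj/ as coda.
Between /o/ (V3) and /e/ (V4): /b/ is a single consonant, so it becomes the next onset.
Putting it together: se.wezj.bo.bel.
The /z/ is in the coda of syllable 2 (/wezj/).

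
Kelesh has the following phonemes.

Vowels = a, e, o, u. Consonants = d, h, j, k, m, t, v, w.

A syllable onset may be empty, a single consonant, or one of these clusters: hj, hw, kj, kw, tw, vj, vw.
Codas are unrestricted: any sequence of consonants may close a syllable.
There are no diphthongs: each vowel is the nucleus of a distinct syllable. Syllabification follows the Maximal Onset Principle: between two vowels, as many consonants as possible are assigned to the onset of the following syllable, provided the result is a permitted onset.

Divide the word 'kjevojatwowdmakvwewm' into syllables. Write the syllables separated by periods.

Vowels present: e, o, a, o, a, e; each is a nucleus, giving 6 syllables.
/e…o/ gap (V1→V2): /v/ → onset of the next syllable (single consonants are always licit onsets).
/o…a/ gap (V2→V3): /j/ is a single consonant, so it becomes the next onset.
/a…o/ gap (V3→V4): /tw/ — entire cluster is a permitted onset → onset /tw/, coda ∅.
/o…a/ gap (V4→V5): /wdm/ splits as /wd/ + /m/ (/m/ is the longest suffix that is a licit onset).
/a…e/ gap (V5→V6): /kvw/ — longest licit onset from the right is /vw/, leaving /k/ as coda.

kje.vo.ja.twowd.mak.vwewm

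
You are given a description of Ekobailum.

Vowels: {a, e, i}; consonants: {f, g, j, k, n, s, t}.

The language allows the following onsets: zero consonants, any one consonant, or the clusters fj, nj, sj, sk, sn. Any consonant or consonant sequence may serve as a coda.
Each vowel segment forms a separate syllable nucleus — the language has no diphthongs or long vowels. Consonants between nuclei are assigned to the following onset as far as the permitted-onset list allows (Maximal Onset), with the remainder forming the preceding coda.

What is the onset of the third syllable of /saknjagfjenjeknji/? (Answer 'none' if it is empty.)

The vowels are a, a, e, e, i — 5 nuclei, so 5 syllables.
V1 /a/ – V2 /a/: /knj/ splits as /k/ + /nj/ (/nj/ is the longest suffix that is a licit onset).
V2 /a/ – V3 /e/: cluster /gfj/ — the longest permitted-onset suffix is /fj/; onset = /fj/, preceding coda = /g/.
V3 /e/ – V4 /e/: cluster /nj/ — /nj/ is itself a permitted onset, so the whole cluster goes right; preceding coda = ∅.
V4 /e/ – V5 /i/: cluster /knj/ — the longest permitted-onset suffix is /nj/; onset = /nj/, preceding coda = /k/.
So the parse is sak.njag.fje.njek.nji.
Syllable 3 is /fje/: onset /fj/, nucleus /e/, coda ∅.

fj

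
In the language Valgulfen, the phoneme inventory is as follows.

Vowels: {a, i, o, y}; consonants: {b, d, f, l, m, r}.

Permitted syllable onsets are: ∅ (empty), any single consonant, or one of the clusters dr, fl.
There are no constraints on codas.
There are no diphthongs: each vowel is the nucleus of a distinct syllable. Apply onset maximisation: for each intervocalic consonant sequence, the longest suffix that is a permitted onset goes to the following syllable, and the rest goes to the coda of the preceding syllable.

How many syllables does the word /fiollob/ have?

3

Nuclei (vowels): i, o, o → 3 syllables.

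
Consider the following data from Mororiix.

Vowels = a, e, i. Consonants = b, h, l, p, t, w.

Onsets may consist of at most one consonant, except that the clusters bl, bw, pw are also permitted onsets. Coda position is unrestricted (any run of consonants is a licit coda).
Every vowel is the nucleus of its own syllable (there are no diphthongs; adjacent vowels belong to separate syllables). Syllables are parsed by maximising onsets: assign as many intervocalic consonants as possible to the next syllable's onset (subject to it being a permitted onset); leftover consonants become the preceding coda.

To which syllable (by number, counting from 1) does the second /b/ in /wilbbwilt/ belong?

2

The vowels are i, i — 2 nuclei, so 2 syllables.
/i…i/ gap (V1→V2): /lbbw/; trying suffixes from longest down, /bw/ is the first permitted one, so coda /lb/ | onset /bw/.
Putting it together: wilb.bwilt.
The second /b/ is in the onset of syllable 2 (/bwilt/).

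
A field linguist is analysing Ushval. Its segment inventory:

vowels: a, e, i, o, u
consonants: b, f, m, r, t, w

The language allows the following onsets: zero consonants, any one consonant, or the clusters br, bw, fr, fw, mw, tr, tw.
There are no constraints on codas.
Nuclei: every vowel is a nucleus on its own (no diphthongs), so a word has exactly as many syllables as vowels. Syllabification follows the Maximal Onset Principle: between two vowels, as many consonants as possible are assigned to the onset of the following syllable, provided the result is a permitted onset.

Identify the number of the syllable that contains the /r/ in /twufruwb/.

2

Nuclei (vowels): u, u → 2 syllables.
Between /u/ (V1) and /u/ (V2): /fr/ — entire cluster is a permitted onset → onset /fr/, coda ∅.
Syllabification: twu.fruwb.
The /r/ is in the onset of syllable 2 (/fruwb/).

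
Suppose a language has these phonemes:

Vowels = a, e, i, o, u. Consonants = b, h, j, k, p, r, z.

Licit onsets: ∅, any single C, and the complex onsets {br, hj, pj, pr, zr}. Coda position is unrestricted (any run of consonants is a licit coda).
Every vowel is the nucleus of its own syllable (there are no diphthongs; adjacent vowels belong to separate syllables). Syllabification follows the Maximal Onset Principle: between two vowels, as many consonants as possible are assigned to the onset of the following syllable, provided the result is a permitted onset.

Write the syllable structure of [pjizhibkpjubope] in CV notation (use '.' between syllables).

CCVC.CVCC.CCV.CV.CV

Vowels present: i, i, u, o, e; each is a nucleus, giving 5 syllables.
σ1/σ2 boundary: /zh/ — longest licit onset from the right is /h/, leaving /z/ as coda.
σ2/σ3 boundary: /bkpj/ — longest licit onset from the right is /pj/, leaving /bk/ as coda.
σ3/σ4 boundary: /b/ is a single consonant, so it becomes the next onset.
σ4/σ5 boundary: just /p/ — single C goes to the following onset.
Syllabification: pjiz.hibk.pju.bo.pe.
Mapping each syllable to C/V: /pjiz/ → CCVC, /hibk/ → CVCC, /pju/ → CCV, /bo/ → CV, /pe/ → CV.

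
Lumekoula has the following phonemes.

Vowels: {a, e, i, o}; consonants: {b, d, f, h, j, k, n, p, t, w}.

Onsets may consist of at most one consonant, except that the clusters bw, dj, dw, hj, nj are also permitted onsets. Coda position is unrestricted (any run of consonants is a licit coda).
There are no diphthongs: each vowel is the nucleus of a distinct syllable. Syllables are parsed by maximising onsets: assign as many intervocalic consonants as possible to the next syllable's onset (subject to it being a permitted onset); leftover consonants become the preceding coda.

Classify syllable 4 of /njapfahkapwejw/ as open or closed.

The vowels are a, a, a, e — 4 nuclei, so 4 syllables.
V1 /a/ – V2 /a/: cluster /pf/ — the longest permitted-onset suffix is /f/; onset = /f/, preceding coda = /p/.
V2 /a/ – V3 /a/: /hk/ splits as /h/ + /k/ (/k/ is the longest suffix that is a licit onset).
V3 /a/ – V4 /e/: /pw/ — longest licit onset from the right is /w/, leaving /p/ as coda.
So the parse is njap.fah.kap.wejw.
Syllable 4 is /wejw/ with coda /jw/, so it is closed.

closed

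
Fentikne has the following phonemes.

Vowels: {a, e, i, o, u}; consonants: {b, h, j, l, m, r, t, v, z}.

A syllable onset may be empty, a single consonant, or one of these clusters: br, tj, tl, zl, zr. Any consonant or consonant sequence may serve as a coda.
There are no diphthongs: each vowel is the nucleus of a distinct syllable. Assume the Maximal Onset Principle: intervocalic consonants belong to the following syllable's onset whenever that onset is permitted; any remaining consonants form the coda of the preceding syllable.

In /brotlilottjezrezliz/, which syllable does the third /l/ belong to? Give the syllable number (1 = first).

Nuclei (vowels): o, i, o, e, e, i → 6 syllables.
σ1/σ2 boundary: /tl/ is a licit onset in full, so it all attaches to the next syllable.
σ2/σ3 boundary: just /l/ — single C goes to the following onset.
σ3/σ4 boundary: /ttj/ splits as /t/ + /tj/ (/tj/ is the longest suffix that is a licit onset).
σ4/σ5 boundary: /zr/ — entire cluster is a permitted onset → onset /zr/, coda ∅.
σ5/σ6 boundary: /zl/ — entire cluster is a permitted onset → onset /zl/, coda ∅.
Putting it together: bro.tli.lot.tje.zre.zliz.
The third /l/ is in the onset of syllable 6 (/zliz/).

6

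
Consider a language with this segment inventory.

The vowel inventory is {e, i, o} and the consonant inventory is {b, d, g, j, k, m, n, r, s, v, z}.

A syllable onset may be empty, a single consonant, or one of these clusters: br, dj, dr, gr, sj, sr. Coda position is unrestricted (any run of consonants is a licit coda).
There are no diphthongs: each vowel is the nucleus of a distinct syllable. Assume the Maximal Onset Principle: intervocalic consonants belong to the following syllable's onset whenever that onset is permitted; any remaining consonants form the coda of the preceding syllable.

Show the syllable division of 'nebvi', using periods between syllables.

The vowels are e, i — 2 nuclei, so 2 syllables.
σ1/σ2 boundary: cluster /bv/ — the longest permitted-onset suffix is /v/; onset = /v/, preceding coda = /b/.

neb.vi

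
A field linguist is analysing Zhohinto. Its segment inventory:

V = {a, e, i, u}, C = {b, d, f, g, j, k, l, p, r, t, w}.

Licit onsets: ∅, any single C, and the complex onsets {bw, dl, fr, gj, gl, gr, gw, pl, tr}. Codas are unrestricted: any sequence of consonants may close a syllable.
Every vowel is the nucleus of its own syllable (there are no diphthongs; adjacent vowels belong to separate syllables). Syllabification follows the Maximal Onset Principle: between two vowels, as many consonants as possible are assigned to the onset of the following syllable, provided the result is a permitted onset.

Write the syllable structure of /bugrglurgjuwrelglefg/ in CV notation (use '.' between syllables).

CVCC.CCVC.CCVC.CVC.CCVCC

The vowels are u, u, u, e, e — 5 nuclei, so 5 syllables.
V1 /u/ – V2 /u/: /grgl/ splits as /gr/ + /gl/ (/gl/ is the longest suffix that is a licit onset).
V2 /u/ – V3 /u/: /rgj/ — longest licit onset from the right is /gj/, leaving /r/ as coda.
V3 /u/ – V4 /e/: cluster /wr/ — the longest permitted-onset suffix is /r/; onset = /r/, preceding coda = /w/.
V4 /e/ – V5 /e/: /lgl/; trying suffixes from longest down, /gl/ is the first permitted one, so coda /l/ | onset /gl/.
So the parse is bugr.glur.gjuw.rel.glefg.
Mapping each syllable to C/V: /bugr/ → CVCC, /glur/ → CCVC, /gjuw/ → CCVC, /rel/ → CVC, /glefg/ → CCVCC.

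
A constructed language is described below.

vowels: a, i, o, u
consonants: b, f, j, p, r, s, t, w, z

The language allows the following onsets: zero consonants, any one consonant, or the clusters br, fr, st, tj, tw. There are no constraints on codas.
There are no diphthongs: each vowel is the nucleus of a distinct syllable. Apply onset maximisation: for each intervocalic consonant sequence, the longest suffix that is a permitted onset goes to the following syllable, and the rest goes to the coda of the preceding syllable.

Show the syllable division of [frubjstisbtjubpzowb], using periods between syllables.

The vowels are u, i, u, o — 4 nuclei, so 4 syllables.
V1 /u/ – V2 /i/: /bjst/; trying suffixes from longest down, /st/ is the first permitted one, so coda /bj/ | onset /st/.
V2 /i/ – V3 /u/: cluster /sbtj/ — the longest permitted-onset suffix is /tj/; onset = /tj/, preceding coda = /sb/.
V3 /u/ – V4 /o/: /bpz/; trying suffixes from longest down, /z/ is the first permitted one, so coda /bp/ | onset /z/.

frubj.stisb.tjubp.zowb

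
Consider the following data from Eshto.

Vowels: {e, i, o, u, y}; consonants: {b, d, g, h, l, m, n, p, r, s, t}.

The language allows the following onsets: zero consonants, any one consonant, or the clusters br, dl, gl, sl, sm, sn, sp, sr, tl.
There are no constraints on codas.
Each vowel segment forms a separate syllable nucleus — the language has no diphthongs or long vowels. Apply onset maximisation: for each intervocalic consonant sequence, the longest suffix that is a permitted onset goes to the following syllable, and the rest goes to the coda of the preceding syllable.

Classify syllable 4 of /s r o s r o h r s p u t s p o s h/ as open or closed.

closed

Vowels present: o, o, u, o; each is a nucleus, giving 4 syllables.
Between /o/ (V1) and /o/ (V2): cluster /sr/ — /sr/ is itself a permitted onset, so the whole cluster goes right; preceding coda = ∅.
Between /o/ (V2) and /u/ (V3): /hrsp/ splits as /hr/ + /sp/ (/sp/ is the longest suffix that is a licit onset).
Between /u/ (V3) and /o/ (V4): /tsp/ — longest licit onset from the right is /sp/, leaving /t/ as coda.
Syllabification: sro.srohr.sput.sposh.
Syllable 4 is /sposh/ with coda /sh/, so it is closed.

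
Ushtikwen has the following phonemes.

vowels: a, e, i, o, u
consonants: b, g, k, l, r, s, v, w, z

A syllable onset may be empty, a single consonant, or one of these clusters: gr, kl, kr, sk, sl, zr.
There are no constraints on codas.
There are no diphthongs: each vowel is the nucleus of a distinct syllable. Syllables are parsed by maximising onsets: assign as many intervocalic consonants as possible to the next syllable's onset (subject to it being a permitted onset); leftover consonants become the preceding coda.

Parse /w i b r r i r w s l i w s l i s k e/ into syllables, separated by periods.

Nuclei (vowels): i, i, i, i, e → 5 syllables.
σ1/σ2 boundary: /brr/ — longest licit onset from the right is /r/, leaving /br/ as coda.
σ2/σ3 boundary: /rwsl/ splits as /rw/ + /sl/ (/sl/ is the longest suffix that is a licit onset).
σ3/σ4 boundary: cluster /wsl/ — the longest permitted-onset suffix is /sl/; onset = /sl/, preceding coda = /w/.
σ4/σ5 boundary: /sk/ is a licit onset in full, so it all attaches to the next syllable.

wibr.rirw.sliw.sli.ske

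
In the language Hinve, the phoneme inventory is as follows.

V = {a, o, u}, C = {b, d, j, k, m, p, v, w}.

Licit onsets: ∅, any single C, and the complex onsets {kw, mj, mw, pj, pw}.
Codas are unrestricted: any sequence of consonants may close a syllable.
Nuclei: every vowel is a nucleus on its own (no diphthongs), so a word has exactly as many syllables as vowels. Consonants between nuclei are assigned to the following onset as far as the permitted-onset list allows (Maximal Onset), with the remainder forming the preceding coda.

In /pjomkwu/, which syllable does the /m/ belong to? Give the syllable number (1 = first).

Nuclei (vowels): o, u → 2 syllables.
V1 /o/ – V2 /u/: cluster /mkw/ — the longest permitted-onset suffix is /kw/; onset = /kw/, preceding coda = /m/.
Result: pjom.kwu.
The /m/ is in the coda of syllable 1 (/pjom/).

1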